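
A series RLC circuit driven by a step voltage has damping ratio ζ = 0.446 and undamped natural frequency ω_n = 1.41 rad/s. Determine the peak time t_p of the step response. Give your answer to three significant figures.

t_p ≈ 2.49 s

The damped frequency is ω_d = ω_n√(1−ζ²) = 1.41·√(1−0.199) = 1.26 rad/s.
Peak time t_p = π/ω_d = π/1.26 = 2.49 s.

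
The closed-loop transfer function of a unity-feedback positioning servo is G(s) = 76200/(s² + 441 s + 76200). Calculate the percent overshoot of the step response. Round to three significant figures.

Matching coefficients with s² + 2ζω_n s + ω_n² gives ω_n² = 76200 ⇒ ω_n = 276 rad/s, and ζ = 441/(2ω_n) = 0.799.
Overshoot: exp(−π·0.799/√(1−0.799²)) = 0.0154, i.e. 1.54%.

%OS ≈ 1.54%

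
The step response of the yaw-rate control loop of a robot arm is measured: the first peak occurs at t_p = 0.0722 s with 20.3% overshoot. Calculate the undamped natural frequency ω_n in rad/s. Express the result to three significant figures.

The overshoot fixes ζ = −ln(OS)/√(π²+ln²(OS)) = 0.453.
t_p = π/ω_d ⇒ ω_d = 43.5 rad/s; then ω_n = ω_d/√(1−ζ²) = 48.8 rad/s.

ω_n ≈ 48.8 rad/s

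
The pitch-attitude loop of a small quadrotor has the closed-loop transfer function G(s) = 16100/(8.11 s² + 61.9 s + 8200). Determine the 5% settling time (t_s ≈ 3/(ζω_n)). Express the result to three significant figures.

Dividing through by 8.11: denominator becomes s² + 7.633 s + 1011.
So ω_n = √1011 = 31.8 rad/s and ζ = 7.633/(2·31.8) = 0.120.
t_s ≈ 3/(ζω_n) = 0.786 s.

t_s ≈ 0.786 s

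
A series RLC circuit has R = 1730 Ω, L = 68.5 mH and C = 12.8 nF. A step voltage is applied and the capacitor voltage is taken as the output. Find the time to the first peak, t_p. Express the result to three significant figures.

For a series RLC circuit (capacitor voltage as output), ω_n = 1/√(LC) = 1/√(68.5 mH · 12.8 nF) = 33800 rad/s.
ζ = (R/2)·√(C/L) = (1730/2)·√(12.8 nF/68.5 mH) = 0.374.
ω_d = ω_n√(1−ζ²) = 31300 rad/s. t_p = π/ω_d = 0.000100 s.

t_p ≈ 0.000100 s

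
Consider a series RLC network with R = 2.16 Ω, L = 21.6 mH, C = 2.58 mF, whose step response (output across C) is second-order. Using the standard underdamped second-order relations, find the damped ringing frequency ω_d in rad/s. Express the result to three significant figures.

ω_d ≈ 124 rad/s

For a series RLC circuit (capacitor voltage as output), ω_n = 1/√(LC) = 1/√(21.6 mH · 2.58 mF) = 134 rad/s.
ζ = (R/2)·√(C/L) = (2.16/2)·√(2.58 mF/21.6 mH) = 0.373.
The damped frequency ω_d = ω_n√(1−ζ²) = 124 rad/s.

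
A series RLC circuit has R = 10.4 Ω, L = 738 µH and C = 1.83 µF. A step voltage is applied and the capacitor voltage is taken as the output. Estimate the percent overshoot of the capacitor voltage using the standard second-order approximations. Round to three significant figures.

%OS ≈ 43.1%

For a series RLC circuit (capacitor voltage as output), ω_n = 1/√(LC) = 1/√(738 µH · 1.83 µF) = 27200 rad/s.
ζ = (R/2)·√(C/L) = (10.4/2)·√(1.83 µF/738 µH) = 0.259.
Overshoot: exp(−π·0.259/√(1−0.259²)) = 0.431, i.e. 43.1%.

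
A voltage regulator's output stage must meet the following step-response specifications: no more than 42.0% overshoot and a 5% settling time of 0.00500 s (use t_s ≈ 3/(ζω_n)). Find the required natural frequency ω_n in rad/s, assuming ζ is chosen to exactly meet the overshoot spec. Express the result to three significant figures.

ω_n ≈ 2250 rad/s

Inverting the overshoot relation: ζ = |ln 0.420|/√(π² + ln²0.420) = 0.266.
Then ω_n = 3/(ζ t_s) = 3/(0.266 × 0.00500) = 2250 rad/s.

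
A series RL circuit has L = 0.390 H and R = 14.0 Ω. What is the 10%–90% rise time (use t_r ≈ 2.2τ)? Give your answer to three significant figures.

τ = L/R = 0.390/14.0 = 0.0279 s.
t_r ≈ 2.2τ = 0.0613 s.

t_r ≈ 0.0613 s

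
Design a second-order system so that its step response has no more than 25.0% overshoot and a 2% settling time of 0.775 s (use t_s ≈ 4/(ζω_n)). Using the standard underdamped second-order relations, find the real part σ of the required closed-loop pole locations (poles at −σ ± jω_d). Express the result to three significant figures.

The settling-time spec alone fixes σ = ζω_n = 4/t_s = 4/0.775 = 5.16.
(Overshoot then fixes ζ = 0.404 and hence ω_d = σ·√(1−ζ²)/ζ = 11.7 rad/s.)

σ ≈ 5.16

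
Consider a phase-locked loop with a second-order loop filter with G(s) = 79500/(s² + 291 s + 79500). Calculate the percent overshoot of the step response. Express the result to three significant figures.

Matching coefficients with s² + 2ζω_n s + ω_n² gives ω_n² = 79500 ⇒ ω_n = 282 rad/s, and ζ = 291/(2ω_n) = 0.516.
Overshoot: exp(−π·0.516/√(1−0.516²)) = 0.151, i.e. 15.1%.

%OS ≈ 15.1%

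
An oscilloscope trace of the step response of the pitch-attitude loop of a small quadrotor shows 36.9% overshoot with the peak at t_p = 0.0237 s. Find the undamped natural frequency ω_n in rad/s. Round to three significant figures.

ζ from %OS: ζ = |ln 0.369|/√(π²+ln²0.369) = 0.302.
t_p = π/ω_d ⇒ ω_d = 133 rad/s; then ω_n = ω_d/√(1−ζ²) = 139 rad/s.

ω_n ≈ 139 rad/s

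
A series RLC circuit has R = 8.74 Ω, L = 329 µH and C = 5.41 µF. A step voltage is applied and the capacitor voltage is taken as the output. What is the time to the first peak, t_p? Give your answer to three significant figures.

t_p ≈ 0.000160 s

For a series RLC circuit (capacitor voltage as output), ω_n = 1/√(LC) = 1/√(329 µH · 5.41 µF) = 23700 rad/s.
ζ = (R/2)·√(C/L) = (8.74/2)·√(5.41 µF/329 µH) = 0.560.
The damped frequency ω_d = ω_n√(1−ζ²) = 19600 rad/s. t_p = π/ω_d = 0.000160 s.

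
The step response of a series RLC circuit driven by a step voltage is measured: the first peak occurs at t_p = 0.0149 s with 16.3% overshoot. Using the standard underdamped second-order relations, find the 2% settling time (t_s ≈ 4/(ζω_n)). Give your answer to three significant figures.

The overshoot fixes ζ = −ln(OS)/√(π²+ln²(OS)) = 0.500.
From t_p = π/ω_d, ω_d = π/0.0149 = 211 rad/s, so ω_n = ω_d/√(1−ζ²) = 243 rad/s.
t_s ≈ 4/(ζω_n) = 4/(0.500·243) = 0.0329 s.

t_s ≈ 0.0329 s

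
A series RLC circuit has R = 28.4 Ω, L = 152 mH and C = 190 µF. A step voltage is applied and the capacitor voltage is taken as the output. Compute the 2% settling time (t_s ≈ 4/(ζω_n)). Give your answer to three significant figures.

t_s ≈ 0.0428 s

For a series RLC circuit (capacitor voltage as output), ω_n = 1/√(LC) = 1/√(152 mH · 190 µF) = 186 rad/s.
ζ = (R/2)·√(C/L) = (28.4/2)·√(190 µF/152 mH) = 0.502.
t_s ≈ 4/(ζω_n) = 0.0428 s.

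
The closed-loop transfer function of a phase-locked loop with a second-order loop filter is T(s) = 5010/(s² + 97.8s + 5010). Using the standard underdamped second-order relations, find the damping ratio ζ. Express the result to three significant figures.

ζ ≈ 0.691

Matching coefficients with s² + 2ζω_n s + ω_n² gives ω_n² = 5010 ⇒ ω_n = 70.8 rad/s, and ζ = 97.8/(2ω_n) = 0.691.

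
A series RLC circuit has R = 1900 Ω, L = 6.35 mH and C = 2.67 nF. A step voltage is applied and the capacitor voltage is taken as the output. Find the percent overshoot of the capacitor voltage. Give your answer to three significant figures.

For a series RLC circuit (capacitor voltage as output), ω_n = 1/√(LC) = 1/√(6.35 mH · 2.67 nF) = 243000 rad/s.
ζ = (R/2)·√(C/L) = (1900/2)·√(2.67 nF/6.35 mH) = 0.616.
%OS = 100 e^{−πζ/√(1−ζ²)} with ζ = 0.616 gives 8.57%.

%OS ≈ 8.57%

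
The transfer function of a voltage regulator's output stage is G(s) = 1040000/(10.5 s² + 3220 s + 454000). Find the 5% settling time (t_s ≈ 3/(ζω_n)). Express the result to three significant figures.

t_s ≈ 0.0196 s

Dividing through by 10.5: denominator becomes s² + 306.7 s + 43240.
So ω_n = √43240 = 208 rad/s and ζ = 306.7/(2·208) = 0.737.
t_s ≈ 3/(ζω_n) = 0.0196 s.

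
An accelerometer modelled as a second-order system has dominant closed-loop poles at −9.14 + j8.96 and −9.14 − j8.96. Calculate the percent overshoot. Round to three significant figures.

|pole| = ω_n = √(9.14² + 8.96²) = 12.8 rad/s; ζ = cos θ = σ/ω_n = 0.714.
Overshoot: exp(−π·0.714/√(1−0.714²)) = 0.0406, i.e. 4.06%.

%OS ≈ 4.06%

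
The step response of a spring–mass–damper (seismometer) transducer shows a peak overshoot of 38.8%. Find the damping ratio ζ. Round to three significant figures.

ζ ≈ 0.289

From %OS = 100·exp(−πζ/√(1−ζ²)), invert to get ζ = −ln(OS)/√(π² + ln²(OS)) with OS = 0.388.
−ln 0.388 = 0.9467, so ζ = 0.9467/√(π² + 0.8963) = 0.289.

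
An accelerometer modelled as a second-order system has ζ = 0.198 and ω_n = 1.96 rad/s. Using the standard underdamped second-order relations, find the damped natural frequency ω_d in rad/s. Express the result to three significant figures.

ω_d ≈ 1.92 rad/s

ω_d = ω_n√(1−ζ²) = 1.96·√0.961 = 1.92 rad/s.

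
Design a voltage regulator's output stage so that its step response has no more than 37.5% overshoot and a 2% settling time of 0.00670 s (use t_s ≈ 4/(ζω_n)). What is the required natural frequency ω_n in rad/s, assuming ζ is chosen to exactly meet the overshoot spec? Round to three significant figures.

ω_n ≈ 2000 rad/s

From %OS = 100·exp(−πζ/√(1−ζ²)), invert to get ζ = −ln(OS)/√(π² + ln²(OS)) with OS = 0.375.
−ln 0.375 = 0.9808, so ζ = 0.9808/√(π² + 0.9620) = 0.298.
Then ω_n = 4/(ζ t_s) = 4/(0.298 × 0.00670) = 2000 rad/s.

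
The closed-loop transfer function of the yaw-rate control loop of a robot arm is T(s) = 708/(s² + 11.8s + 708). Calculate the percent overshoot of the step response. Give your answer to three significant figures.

%OS ≈ 48.9%

Matching coefficients with s² + 2ζω_n s + ω_n² gives ω_n² = 708 ⇒ ω_n = 26.6 rad/s, and ζ = 11.8/(2ω_n) = 0.222.
Overshoot: exp(−π·0.222/√(1−0.222²)) = 0.489, i.e. 48.9%.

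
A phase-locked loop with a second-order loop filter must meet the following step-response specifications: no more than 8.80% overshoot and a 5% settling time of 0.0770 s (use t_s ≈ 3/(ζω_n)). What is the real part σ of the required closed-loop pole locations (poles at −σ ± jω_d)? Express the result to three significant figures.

The settling-time spec alone fixes σ = ζω_n = 3/t_s = 3/0.0770 = 39.0.
(Overshoot then fixes ζ = 0.612 and hence ω_d = σ·√(1−ζ²)/ζ = 50.4 rad/s.)

σ ≈ 39.0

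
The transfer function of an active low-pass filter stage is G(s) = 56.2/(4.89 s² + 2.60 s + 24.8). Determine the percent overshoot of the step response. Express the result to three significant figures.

%OS ≈ 68.8%

Dividing through by 4.89: denominator becomes s² + 0.5317 s + 5.072.
So ω_n = √5.072 = 2.25 rad/s and ζ = 0.5317/(2·2.25) = 0.118.
%OS = 100·exp(−πζ/√(1−ζ²)) = 68.8%.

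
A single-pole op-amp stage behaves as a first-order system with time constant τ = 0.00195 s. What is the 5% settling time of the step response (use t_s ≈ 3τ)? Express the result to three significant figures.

t_s ≈ 3τ = 0.00585 s.

t_s ≈ 0.00585 s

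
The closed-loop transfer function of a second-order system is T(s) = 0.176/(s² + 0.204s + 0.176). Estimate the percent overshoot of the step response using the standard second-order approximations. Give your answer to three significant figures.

Comparing the denominator to s² + 2ζω_n s + ω_n²: ω_n = √0.176 = 0.420 rad/s, and 2ζω_n = 0.204 so ζ = 0.204/(2·0.420) = 0.243.
%OS = 100 e^{−πζ/√(1−ζ²)} with ζ = 0.243 gives 45.5%.

%OS ≈ 45.5%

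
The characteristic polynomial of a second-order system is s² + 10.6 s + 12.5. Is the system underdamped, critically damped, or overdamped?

overdamped

a² − 4b = 62 > 0 (two distinct real roots); the system is overdamped.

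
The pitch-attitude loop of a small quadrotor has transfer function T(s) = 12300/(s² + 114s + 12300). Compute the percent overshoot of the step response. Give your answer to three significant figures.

ω_n = √12300 = 111 rad/s; ζ = 114/(2·111) = 0.514.
%OS = 100 e^{−πζ/√(1−ζ²)} with ζ = 0.514 gives 15.2%.

%OS ≈ 15.2%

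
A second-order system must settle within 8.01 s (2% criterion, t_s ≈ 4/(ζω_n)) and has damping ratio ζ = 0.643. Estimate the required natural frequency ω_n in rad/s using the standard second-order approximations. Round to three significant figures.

Rearranging t_s ≈ 4/(ζω_n) gives ω_n = 4/(ζ·t_s) = 4/(0.643 × 8.01) = 0.777 rad/s.

ω_n ≈ 0.777 rad/s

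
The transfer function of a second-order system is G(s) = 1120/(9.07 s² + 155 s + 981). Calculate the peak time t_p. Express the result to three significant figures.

Dividing through by 9.07: denominator becomes s² + 17.09 s + 108.2.
So ω_n = √108.2 = 10.4 rad/s and ζ = 17.09/(2·10.4) = 0.822.
ω_d = 10.4·√(1 − 0.822²) = 5.93 rad/s. t_p = π/ω_d = 0.530 s.

t_p ≈ 0.530 s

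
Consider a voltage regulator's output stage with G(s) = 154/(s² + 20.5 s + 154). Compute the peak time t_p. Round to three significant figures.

t_p ≈ 0.449 s

Comparing the denominator to s² + 2ζω_n s + ω_n²: ω_n = √154 = 12.4 rad/s, and 2ζω_n = 20.5 so ζ = 20.5/(2·12.4) = 0.826.
The damped frequency ω_d = ω_n√(1−ζ²) = 7.00 rad/s. Then t_p = π/ω_d = 0.449 s.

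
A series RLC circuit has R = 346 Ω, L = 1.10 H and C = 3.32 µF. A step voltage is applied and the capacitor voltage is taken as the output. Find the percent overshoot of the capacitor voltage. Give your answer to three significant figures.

For a series RLC circuit (capacitor voltage as output), ω_n = 1/√(LC) = 1/√(1.10 H · 3.32 µF) = 523 rad/s.
ζ = (R/2)·√(C/L) = (346/2)·√(3.32 µF/1.10 H) = 0.301.
Overshoot: exp(−π·0.301/√(1−0.301²)) = 0.372, i.e. 37.2%.

%OS ≈ 37.2%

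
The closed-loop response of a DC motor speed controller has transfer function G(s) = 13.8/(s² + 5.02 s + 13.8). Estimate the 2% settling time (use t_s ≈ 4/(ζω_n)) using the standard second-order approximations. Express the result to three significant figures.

t_s ≈ 1.59 s

ω_n = √13.8 = 3.71 rad/s; ζ = 5.02/(2·3.71) = 0.676.
t_s ≈ 4/(ζω_n) = 4/(0.676·3.71) = 1.59 s.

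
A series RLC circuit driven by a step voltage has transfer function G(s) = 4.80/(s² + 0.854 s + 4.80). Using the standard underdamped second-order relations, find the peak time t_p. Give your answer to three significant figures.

t_p ≈ 1.46 s

Comparing the denominator to s² + 2ζω_n s + ω_n²: ω_n = √4.80 = 2.19 rad/s, and 2ζω_n = 0.854 so ζ = 0.854/(2·2.19) = 0.195.
ω_d = 2.19·√(1 − 0.195²) = 2.15 rad/s. Then t_p = π/ω_d = 1.46 s.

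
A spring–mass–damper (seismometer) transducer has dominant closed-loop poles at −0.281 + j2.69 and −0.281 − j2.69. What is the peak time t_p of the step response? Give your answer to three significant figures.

t_p ≈ 1.17 s

t_p = π/ω_d with ω_d = 2.69 (the imaginary part), so t_p = 1.17 s.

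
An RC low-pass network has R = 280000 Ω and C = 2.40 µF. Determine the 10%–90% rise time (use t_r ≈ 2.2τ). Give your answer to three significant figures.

t_r ≈ 1.48 s

τ = RC = 280000 × 2.40 µF = 0.672 s.
t_r ≈ 2.2τ = 1.48 s.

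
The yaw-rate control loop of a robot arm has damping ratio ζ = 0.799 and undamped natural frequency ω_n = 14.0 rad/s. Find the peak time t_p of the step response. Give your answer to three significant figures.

The damped frequency is ω_d = ω_n√(1−ζ²) = 14.0·√(1−0.638) = 8.42 rad/s.
Peak time t_p = π/ω_d = π/8.42 = 0.373 s.

t_p ≈ 0.373 s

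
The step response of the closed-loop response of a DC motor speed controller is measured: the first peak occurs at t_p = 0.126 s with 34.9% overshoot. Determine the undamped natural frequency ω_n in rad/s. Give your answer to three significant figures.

ω_n ≈ 26.3 rad/s

From the overshoot, ζ = −ln(OS)/√(π²+ln²(OS)) = 0.318.
From t_p = π/ω_d, ω_d = π/0.126 = 24.9 rad/s, so ω_n = ω_d/√(1−ζ²) = 26.3 rad/s.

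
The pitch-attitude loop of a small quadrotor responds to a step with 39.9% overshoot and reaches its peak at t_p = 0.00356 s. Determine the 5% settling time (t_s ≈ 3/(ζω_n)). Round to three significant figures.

t_s ≈ 0.0116 s

ζ from %OS: ζ = |ln 0.399|/√(π²+ln²0.399) = 0.281.
t_p = π/ω_d ⇒ ω_d = 882 rad/s; then ω_n = ω_d/√(1−ζ²) = 919 rad/s.
t_s ≈ 3/(ζω_n) = 3/(0.281·919) = 0.0116 s.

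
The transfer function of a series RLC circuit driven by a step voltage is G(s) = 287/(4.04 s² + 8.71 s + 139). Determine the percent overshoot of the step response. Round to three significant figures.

Dividing through by 4.04: denominator becomes s² + 2.156 s + 34.41.
So ω_n = √34.41 = 5.87 rad/s and ζ = 2.156/(2·5.87) = 0.184.
Overshoot: exp(−π·0.184/√(1−0.184²)) = 0.556, i.e. 55.6%.

%OS ≈ 55.6%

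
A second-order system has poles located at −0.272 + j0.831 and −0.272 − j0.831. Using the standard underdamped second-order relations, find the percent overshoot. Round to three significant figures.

With σ = 0.272, ω_d = 0.831: ω_n = √(σ²+ω_d²) = 0.874 rad/s, ζ = σ/ω_n = 0.311.
Overshoot: exp(−π·0.311/√(1−0.311²)) = 0.358, i.e. 35.8%.

%OS ≈ 35.8%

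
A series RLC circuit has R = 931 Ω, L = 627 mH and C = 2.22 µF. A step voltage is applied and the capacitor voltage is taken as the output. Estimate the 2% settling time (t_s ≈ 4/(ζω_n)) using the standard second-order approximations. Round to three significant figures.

For a series RLC circuit (capacitor voltage as output), ω_n = 1/√(LC) = 1/√(627 mH · 2.22 µF) = 848 rad/s.
ζ = (R/2)·√(C/L) = (931/2)·√(2.22 µF/627 mH) = 0.876.
t_s ≈ 4/(ζω_n) = 0.00539 s.

t_s ≈ 0.00539 s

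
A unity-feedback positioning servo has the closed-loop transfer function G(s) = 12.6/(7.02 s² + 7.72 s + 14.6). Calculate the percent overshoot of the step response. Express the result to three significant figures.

Dividing through by 7.02: denominator becomes s² + 1.100 s + 2.080.
So ω_n = √2.080 = 1.44 rad/s and ζ = 1.100/(2·1.44) = 0.381.
Overshoot: exp(−π·0.381/√(1−0.381²)) = 0.274, i.e. 27.4%.

%OS ≈ 27.4%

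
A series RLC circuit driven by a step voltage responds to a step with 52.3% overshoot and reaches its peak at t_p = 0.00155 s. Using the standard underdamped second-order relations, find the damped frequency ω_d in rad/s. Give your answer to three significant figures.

ω_d ≈ 2030 rad/s

t_p = π/ω_d, so ω_d = π/0.00155 = 2030 rad/s.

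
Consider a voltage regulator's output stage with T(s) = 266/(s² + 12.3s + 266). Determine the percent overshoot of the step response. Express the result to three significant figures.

%OS ≈ 27.8%

Matching coefficients with s² + 2ζω_n s + ω_n² gives ω_n² = 266 ⇒ ω_n = 16.3 rad/s, and ζ = 12.3/(2ω_n) = 0.377.
%OS = 100·exp(−πζ/√(1−ζ²)) = 27.8%.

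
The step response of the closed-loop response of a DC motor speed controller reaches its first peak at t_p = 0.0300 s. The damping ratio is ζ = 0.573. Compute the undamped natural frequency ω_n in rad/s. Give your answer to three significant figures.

ω_n ≈ 128 rad/s

Peak time t_p = π/ω_d, so ω_d = π/t_p = π/0.0300 = 105 rad/s.
ω_n = ω_d/√(1−ζ²) = 105/√0.672 = 128 rad/s.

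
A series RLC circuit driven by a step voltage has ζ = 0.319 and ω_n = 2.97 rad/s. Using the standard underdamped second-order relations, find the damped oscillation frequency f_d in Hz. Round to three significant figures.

f_d ≈ 0.448 Hz

ω_d = ω_n√(1−ζ²) = 2.97·√0.898 = 2.81 rad/s.
f_d = ω_d/(2π) = 0.448 Hz.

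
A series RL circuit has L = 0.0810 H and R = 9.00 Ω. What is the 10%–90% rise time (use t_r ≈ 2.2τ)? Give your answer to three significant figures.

t_r ≈ 0.0198 s

τ = L/R = 0.0810/9.00 = 0.00900 s.
t_r ≈ 2.2τ = 0.0198 s.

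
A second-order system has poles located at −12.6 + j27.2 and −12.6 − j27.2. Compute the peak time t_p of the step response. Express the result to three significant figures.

t_p = π/ω_d with ω_d = 27.2 (the imaginary part), so t_p = 0.115 s.

t_p ≈ 0.115 s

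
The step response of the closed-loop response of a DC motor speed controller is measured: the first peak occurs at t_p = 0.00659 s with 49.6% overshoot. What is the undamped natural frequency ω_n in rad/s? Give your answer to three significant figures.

The overshoot fixes ζ = −ln(OS)/√(π²+ln²(OS)) = 0.218.
From t_p = π/ω_d, ω_d = π/0.00659 = 477 rad/s, so ω_n = ω_d/√(1−ζ²) = 488 rad/s.

ω_n ≈ 488 rad/s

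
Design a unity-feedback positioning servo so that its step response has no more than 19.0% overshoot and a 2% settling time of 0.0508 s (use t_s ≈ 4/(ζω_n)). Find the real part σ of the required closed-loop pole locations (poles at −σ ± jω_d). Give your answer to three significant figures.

The settling-time spec alone fixes σ = ζω_n = 4/t_s = 4/0.0508 = 78.7.
(Overshoot then fixes ζ = 0.467 and hence ω_d = σ·√(1−ζ²)/ζ = 149 rad/s.)

σ ≈ 78.7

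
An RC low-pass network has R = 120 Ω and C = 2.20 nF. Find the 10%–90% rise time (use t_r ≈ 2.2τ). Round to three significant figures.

t_r ≈ 0.000000581 s

τ = RC = 120 × 2.20 nF = 0.000000264 s.
t_r ≈ 2.2τ = 0.000000581 s.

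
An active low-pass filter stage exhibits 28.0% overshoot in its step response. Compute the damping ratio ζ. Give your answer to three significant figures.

From %OS = 100·exp(−πζ/√(1−ζ²)), invert to get ζ = −ln(OS)/√(π² + ln²(OS)) with OS = 0.280.
−ln 0.280 = 1.273, so ζ = 1.273/√(π² + 1.620) = 0.376.

ζ ≈ 0.376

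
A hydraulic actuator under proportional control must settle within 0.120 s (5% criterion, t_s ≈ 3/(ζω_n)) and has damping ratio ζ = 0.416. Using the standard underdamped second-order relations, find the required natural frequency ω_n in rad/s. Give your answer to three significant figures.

ω_n ≈ 60.1 rad/s

Rearranging t_s ≈ 3/(ζω_n) gives ω_n = 3/(ζ·t_s) = 3/(0.416 × 0.120) = 60.1 rad/s.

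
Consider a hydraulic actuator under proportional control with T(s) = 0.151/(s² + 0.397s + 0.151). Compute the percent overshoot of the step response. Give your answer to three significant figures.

%OS ≈ 15.5%

Matching coefficients with s² + 2ζω_n s + ω_n² gives ω_n² = 0.151 ⇒ ω_n = 0.389 rad/s, and ζ = 0.397/(2ω_n) = 0.511.
%OS = 100·exp(−πζ/√(1−ζ²)) = 15.5%.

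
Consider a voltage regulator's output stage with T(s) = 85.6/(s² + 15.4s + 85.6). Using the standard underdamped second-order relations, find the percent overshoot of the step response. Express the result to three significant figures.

%OS ≈ 0.895%

ω_n = √85.6 = 9.25 rad/s; ζ = 15.4/(2·9.25) = 0.832.
Overshoot: exp(−π·0.832/√(1−0.832²)) = 0.00895, i.e. 0.895%.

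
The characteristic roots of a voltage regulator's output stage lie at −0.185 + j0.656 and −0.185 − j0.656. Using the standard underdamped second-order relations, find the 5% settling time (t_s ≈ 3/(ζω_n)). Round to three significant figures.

t_s ≈ 16.2 s

For poles at −σ ± jω_d, ζω_n = σ = 0.185, so t_s ≈ 3/σ = 16.2 s.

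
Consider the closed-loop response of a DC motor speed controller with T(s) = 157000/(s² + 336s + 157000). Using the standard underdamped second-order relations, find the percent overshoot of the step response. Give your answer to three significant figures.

Matching coefficients with s² + 2ζω_n s + ω_n² gives ω_n² = 157000 ⇒ ω_n = 396 rad/s, and ζ = 336/(2ω_n) = 0.424.
Overshoot: exp(−π·0.424/√(1−0.424²)) = 0.230, i.e. 23.0%.

%OS ≈ 23.0%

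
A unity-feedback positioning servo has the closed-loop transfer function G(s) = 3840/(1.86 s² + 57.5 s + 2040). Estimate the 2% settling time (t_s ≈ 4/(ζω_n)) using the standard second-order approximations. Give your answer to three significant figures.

t_s ≈ 0.259 s

Dividing through by 1.86: denominator becomes s² + 30.91 s + 1097.
So ω_n = √1097 = 33.1 rad/s and ζ = 30.91/(2·33.1) = 0.467.
t_s ≈ 4/(ζω_n) = 0.259 s.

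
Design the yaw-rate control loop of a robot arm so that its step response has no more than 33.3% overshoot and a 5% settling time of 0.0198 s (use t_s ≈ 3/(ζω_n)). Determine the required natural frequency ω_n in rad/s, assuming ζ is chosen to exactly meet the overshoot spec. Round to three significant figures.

From %OS = 100·exp(−πζ/√(1−ζ²)), invert to get ζ = −ln(OS)/√(π² + ln²(OS)) with OS = 0.333.
−ln 0.333 = 1.100, so ζ = 1.100/√(π² + 1.209) = 0.330.
From t_s ≈ 3/(ζω_n): ω_n = 3/(ζ·t_s) = 3/(0.330·0.0198) = 459 rad/s.

ω_n ≈ 459 rad/s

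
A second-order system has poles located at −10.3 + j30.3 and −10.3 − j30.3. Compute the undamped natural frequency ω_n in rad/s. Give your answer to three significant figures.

ω_n ≈ 32.0 rad/s

The poles are at −σ ± jω_d with σ = 10.3 and ω_d = 30.3, so ω_n = √(σ²+ω_d²) = 32.0 rad/s and ζ = σ/ω_n = 0.322.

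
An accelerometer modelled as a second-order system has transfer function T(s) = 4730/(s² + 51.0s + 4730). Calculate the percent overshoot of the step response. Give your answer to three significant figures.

Comparing the denominator to s² + 2ζω_n s + ω_n²: ω_n = √4730 = 68.8 rad/s, and 2ζω_n = 51.0 so ζ = 51.0/(2·68.8) = 0.371.
Overshoot: exp(−π·0.371/√(1−0.371²)) = 0.285, i.e. 28.5%.

%OS ≈ 28.5%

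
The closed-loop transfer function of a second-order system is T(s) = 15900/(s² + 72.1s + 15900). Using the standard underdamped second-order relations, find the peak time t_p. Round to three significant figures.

t_p ≈ 0.0260 s

Comparing the denominator to s² + 2ζω_n s + ω_n²: ω_n = √15900 = 126 rad/s, and 2ζω_n = 72.1 so ζ = 72.1/(2·126) = 0.286.
The damped frequency ω_d = ω_n√(1−ζ²) = 121 rad/s. Then t_p = π/ω_d = 0.0260 s.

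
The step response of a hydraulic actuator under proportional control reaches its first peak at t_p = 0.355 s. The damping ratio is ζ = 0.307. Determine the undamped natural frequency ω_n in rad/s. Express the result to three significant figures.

Peak time t_p = π/ω_d, so ω_d = π/t_p = π/0.355 = 8.85 rad/s.
ω_n = ω_d/√(1−ζ²) = 8.85/√0.906 = 9.30 rad/s.

ω_n ≈ 9.30 rad/s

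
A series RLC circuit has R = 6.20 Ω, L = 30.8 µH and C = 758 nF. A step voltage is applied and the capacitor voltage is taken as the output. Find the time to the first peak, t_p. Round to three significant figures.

For a series RLC circuit (capacitor voltage as output), ω_n = 1/√(LC) = 1/√(30.8 µH · 758 nF) = 207000 rad/s.
ζ = (R/2)·√(C/L) = (6.20/2)·√(758 nF/30.8 µH) = 0.486.
ω_d = 207000·√(1 − 0.486²) = 181000 rad/s. t_p = π/ω_d = 0.0000174 s.

t_p ≈ 0.0000174 s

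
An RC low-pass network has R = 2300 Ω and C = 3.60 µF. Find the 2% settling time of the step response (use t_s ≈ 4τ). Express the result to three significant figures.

t_s ≈ 0.0331 s

τ = RC = 2300 × 3.60 µF = 0.00828 s.
t_s ≈ 4τ = 0.0331 s.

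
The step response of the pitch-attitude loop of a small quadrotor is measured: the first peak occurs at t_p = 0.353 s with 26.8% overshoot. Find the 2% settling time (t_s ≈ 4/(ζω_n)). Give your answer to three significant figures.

t_s ≈ 1.07 s

The overshoot fixes ζ = −ln(OS)/√(π²+ln²(OS)) = 0.387.
From t_p = π/ω_d, ω_d = π/0.353 = 8.90 rad/s, so ω_n = ω_d/√(1−ζ²) = 9.65 rad/s.
t_s ≈ 4/(ζω_n) = 4/(0.387·9.65) = 1.07 s.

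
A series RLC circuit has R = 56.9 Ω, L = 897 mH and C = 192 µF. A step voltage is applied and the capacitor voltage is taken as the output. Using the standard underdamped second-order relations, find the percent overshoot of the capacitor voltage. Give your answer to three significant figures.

For a series RLC circuit (capacitor voltage as output), ω_n = 1/√(LC) = 1/√(897 mH · 192 µF) = 76.2 rad/s.
ζ = (R/2)·√(C/L) = (56.9/2)·√(192 µF/897 mH) = 0.416.
%OS = 100·exp(−πζ/√(1−ζ²)) = 23.7%.

%OS ≈ 23.7%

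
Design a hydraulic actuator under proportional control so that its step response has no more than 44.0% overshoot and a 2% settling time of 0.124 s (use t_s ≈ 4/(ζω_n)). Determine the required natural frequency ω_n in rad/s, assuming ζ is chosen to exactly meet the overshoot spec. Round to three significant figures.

ω_n ≈ 128 rad/s

ζ = −ln(OS)/√(π² + (ln OS)²). With OS = 0.440, ln OS = −0.8210 and ζ = 0.8210/3.247 = 0.253.
From t_s ≈ 4/(ζω_n): ω_n = 4/(ζ·t_s) = 4/(0.253·0.124) = 128 rad/s.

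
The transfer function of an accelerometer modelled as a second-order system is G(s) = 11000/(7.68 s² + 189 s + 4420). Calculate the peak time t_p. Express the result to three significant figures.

t_p ≈ 0.153 s

Dividing through by 7.68: denominator becomes s² + 24.61 s + 575.5.
So ω_n = √575.5 = 24.0 rad/s and ζ = 24.61/(2·24.0) = 0.513.
ω_d = 24.0·√(1 − 0.513²) = 20.6 rad/s. t_p = π/ω_d = 0.153 s.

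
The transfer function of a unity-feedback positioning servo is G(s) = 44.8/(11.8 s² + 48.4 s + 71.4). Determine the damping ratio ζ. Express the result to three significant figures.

ζ ≈ 0.834

Dividing through by 11.8: denominator becomes s² + 4.102 s + 6.051.
So ω_n = √6.051 = 2.46 rad/s and ζ = 4.102/(2·2.46) = 0.834.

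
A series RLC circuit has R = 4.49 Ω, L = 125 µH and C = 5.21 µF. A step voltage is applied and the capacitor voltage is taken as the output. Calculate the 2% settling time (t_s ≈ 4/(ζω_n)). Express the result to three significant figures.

t_s ≈ 0.000223 s

For a series RLC circuit (capacitor voltage as output), ω_n = 1/√(LC) = 1/√(125 µH · 5.21 µF) = 39200 rad/s.
ζ = (R/2)·√(C/L) = (4.49/2)·√(5.21 µF/125 µH) = 0.458.
t_s ≈ 4/(ζω_n) = 0.000223 s.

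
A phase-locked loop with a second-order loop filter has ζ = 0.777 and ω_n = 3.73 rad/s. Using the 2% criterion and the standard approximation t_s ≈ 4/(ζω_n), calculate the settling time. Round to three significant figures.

t_s ≈ 4/(ζω_n) = 4/(0.777 × 3.73) = 1.38 s.

t_s ≈ 1.38 s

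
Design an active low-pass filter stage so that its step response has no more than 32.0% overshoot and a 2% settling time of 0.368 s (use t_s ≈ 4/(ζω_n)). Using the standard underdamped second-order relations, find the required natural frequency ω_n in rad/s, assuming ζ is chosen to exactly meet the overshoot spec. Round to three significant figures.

ω_n ≈ 31.9 rad/s

From %OS = 100·exp(−πζ/√(1−ζ²)), invert to get ζ = −ln(OS)/√(π² + ln²(OS)) with OS = 0.320.
−ln 0.320 = 1.139, so ζ = 1.139/√(π² + 1.298) = 0.341.
From t_s ≈ 4/(ζω_n): ω_n = 4/(ζ·t_s) = 4/(0.341·0.368) = 31.9 rad/s.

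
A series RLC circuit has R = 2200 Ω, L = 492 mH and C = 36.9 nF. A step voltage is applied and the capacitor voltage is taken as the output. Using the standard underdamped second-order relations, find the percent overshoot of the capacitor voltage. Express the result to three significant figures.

%OS ≈ 37.1%

For a series RLC circuit (capacitor voltage as output), ω_n = 1/√(LC) = 1/√(492 mH · 36.9 nF) = 7420 rad/s.
ζ = (R/2)·√(C/L) = (2200/2)·√(36.9 nF/492 mH) = 0.301.
%OS = 100 e^{−πζ/√(1−ζ²)} with ζ = 0.301 gives 37.1%.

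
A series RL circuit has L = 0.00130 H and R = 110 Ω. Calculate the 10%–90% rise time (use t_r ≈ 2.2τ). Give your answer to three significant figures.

τ = L/R = 0.00130/110 = 0.0000118 s.
t_r ≈ 2.2τ = 0.0000260 s.

t_r ≈ 0.0000260 s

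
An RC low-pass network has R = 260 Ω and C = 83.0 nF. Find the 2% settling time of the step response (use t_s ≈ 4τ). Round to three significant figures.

τ = RC = 260 × 83.0 nF = 0.0000216 s.
t_s ≈ 4τ = 0.0000863 s.

t_s ≈ 0.0000863 s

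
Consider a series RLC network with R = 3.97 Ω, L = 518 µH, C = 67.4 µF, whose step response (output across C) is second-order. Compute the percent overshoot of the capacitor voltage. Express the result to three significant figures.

%OS ≈ 3.99%

For a series RLC circuit (capacitor voltage as output), ω_n = 1/√(LC) = 1/√(518 µH · 67.4 µF) = 5350 rad/s.
ζ = (R/2)·√(C/L) = (3.97/2)·√(67.4 µF/518 µH) = 0.716.
%OS = 100·exp(−πζ/√(1−ζ²)) = 3.99%.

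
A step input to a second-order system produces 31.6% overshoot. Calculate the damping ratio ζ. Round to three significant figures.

ζ ≈ 0.344

ζ = −ln(OS)/√(π² + (ln OS)²). With OS = 0.316, ln OS = −1.152 and ζ = 1.152/3.346 = 0.344.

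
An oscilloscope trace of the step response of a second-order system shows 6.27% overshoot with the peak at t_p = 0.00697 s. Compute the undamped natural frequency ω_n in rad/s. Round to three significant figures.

ω_n ≈ 601 rad/s

From the overshoot, ζ = −ln(OS)/√(π²+ln²(OS)) = 0.661.
t_p = π/ω_d ⇒ ω_d = 451 rad/s; then ω_n = ω_d/√(1−ζ²) = 601 rad/s.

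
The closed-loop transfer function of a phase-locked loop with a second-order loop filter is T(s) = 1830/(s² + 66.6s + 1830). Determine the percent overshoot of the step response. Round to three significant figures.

Comparing the denominator to s² + 2ζω_n s + ω_n²: ω_n = √1830 = 42.8 rad/s, and 2ζω_n = 66.6 so ζ = 66.6/(2·42.8) = 0.778.
%OS = 100 e^{−πζ/√(1−ζ²)} with ζ = 0.778 gives 2.03%.

%OS ≈ 2.03%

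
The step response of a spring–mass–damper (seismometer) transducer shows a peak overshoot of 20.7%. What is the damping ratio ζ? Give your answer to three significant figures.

ζ = −ln(OS)/√(π² + (ln OS)²). With OS = 0.207, ln OS = −1.575 and ζ = 1.575/3.514 = 0.448.

ζ ≈ 0.448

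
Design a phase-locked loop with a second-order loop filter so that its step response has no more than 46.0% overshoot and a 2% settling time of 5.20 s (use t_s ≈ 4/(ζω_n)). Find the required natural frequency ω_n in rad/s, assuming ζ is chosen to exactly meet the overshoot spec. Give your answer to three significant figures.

ω_n ≈ 3.21 rad/s

From %OS = 100·exp(−πζ/√(1−ζ²)), invert to get ζ = −ln(OS)/√(π² + ln²(OS)) with OS = 0.460.
−ln 0.460 = 0.7765, so ζ = 0.7765/√(π² + 0.6030) = 0.240.
From t_s ≈ 4/(ζω_n): ω_n = 4/(ζ·t_s) = 4/(0.240·5.20) = 3.21 rad/s.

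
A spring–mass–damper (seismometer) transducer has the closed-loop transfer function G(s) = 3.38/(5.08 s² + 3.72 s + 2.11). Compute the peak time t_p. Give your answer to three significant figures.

Dividing through by 5.08: denominator becomes s² + 0.7323 s + 0.4154.
So ω_n = √0.4154 = 0.644 rad/s and ζ = 0.7323/(2·0.644) = 0.568.
The damped frequency ω_d = ω_n√(1−ζ²) = 0.530 rad/s. t_p = π/ω_d = 5.92 s.

t_p ≈ 5.92 s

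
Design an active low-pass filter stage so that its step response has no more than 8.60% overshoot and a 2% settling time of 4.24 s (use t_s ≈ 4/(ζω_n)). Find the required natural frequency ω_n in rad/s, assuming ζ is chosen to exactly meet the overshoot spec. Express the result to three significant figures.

Inverting the overshoot relation: ζ = |ln 0.0860|/√(π² + ln²0.0860) = 0.615.
From t_s ≈ 4/(ζω_n): ω_n = 4/(ζ·t_s) = 4/(0.615·4.24) = 1.53 rad/s.

ω_n ≈ 1.53 rad/s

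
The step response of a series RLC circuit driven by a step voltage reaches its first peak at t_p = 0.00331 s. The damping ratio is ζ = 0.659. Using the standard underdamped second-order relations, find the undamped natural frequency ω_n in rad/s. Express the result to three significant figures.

Peak time t_p = π/ω_d, so ω_d = π/t_p = π/0.00331 = 949 rad/s.
ω_n = ω_d/√(1−ζ²) = 949/√0.566 = 1260 rad/s.

ω_n ≈ 1260 rad/s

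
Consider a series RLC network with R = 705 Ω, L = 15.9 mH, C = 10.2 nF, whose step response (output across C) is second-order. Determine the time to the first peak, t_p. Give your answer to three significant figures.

For a series RLC circuit (capacitor voltage as output), ω_n = 1/√(LC) = 1/√(15.9 mH · 10.2 nF) = 78500 rad/s.
ζ = (R/2)·√(C/L) = (705/2)·√(10.2 nF/15.9 mH) = 0.282.
ω_d = ω_n√(1−ζ²) = 75300 rad/s. t_p = π/ω_d = 0.0000417 s.

t_p ≈ 0.0000417 s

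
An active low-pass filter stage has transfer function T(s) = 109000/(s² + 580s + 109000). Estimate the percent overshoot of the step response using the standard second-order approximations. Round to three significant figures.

Comparing the denominator to s² + 2ζω_n s + ω_n²: ω_n = √109000 = 330 rad/s, and 2ζω_n = 580 so ζ = 580/(2·330) = 0.878.
%OS = 100·exp(−πζ/√(1−ζ²)) = 0.311%.

%OS ≈ 0.311%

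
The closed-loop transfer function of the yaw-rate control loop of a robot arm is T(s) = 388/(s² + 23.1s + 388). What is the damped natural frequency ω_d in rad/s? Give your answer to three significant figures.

ω_d ≈ 16.0 rad/s

ω_n = √388 = 19.7 rad/s; ζ = 23.1/(2·19.7) = 0.586.
The damped frequency ω_d = ω_n√(1−ζ²) = 16.0 rad/s.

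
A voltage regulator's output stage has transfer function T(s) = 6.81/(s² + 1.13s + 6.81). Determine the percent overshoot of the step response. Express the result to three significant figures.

%OS ≈ 49.8%

Matching coefficients with s² + 2ζω_n s + ω_n² gives ω_n² = 6.81 ⇒ ω_n = 2.61 rad/s, and ζ = 1.13/(2ω_n) = 0.217.
Overshoot: exp(−π·0.217/√(1−0.217²)) = 0.498, i.e. 49.8%.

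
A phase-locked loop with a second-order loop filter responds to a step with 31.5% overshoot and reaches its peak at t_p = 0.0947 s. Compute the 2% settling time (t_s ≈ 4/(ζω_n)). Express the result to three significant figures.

From the overshoot, ζ = −ln(OS)/√(π²+ln²(OS)) = 0.345.
From t_p = π/ω_d, ω_d = π/0.0947 = 33.2 rad/s, so ω_n = ω_d/√(1−ζ²) = 35.3 rad/s.
t_s ≈ 4/(ζω_n) = 4/(0.345·35.3) = 0.328 s.

t_s ≈ 0.328 s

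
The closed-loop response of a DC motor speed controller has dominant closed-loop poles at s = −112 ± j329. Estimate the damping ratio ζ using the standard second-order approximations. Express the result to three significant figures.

The poles are at −σ ± jω_d with σ = 112 and ω_d = 329, so ω_n = √(σ²+ω_d²) = 348 rad/s and ζ = σ/ω_n = 0.322.

ζ ≈ 0.322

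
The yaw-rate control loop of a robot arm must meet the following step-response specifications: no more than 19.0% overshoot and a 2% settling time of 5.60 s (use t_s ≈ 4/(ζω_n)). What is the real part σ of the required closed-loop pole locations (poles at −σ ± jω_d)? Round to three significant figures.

σ ≈ 0.714

The settling-time spec alone fixes σ = ζω_n = 4/t_s = 4/5.60 = 0.714.
(Overshoot then fixes ζ = 0.467 and hence ω_d = σ·√(1−ζ²)/ζ = 1.35 rad/s.)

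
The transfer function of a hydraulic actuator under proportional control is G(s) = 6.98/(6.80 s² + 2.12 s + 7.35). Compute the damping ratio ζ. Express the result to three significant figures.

ζ ≈ 0.150

Dividing through by 6.80: denominator becomes s² + 0.3118 s + 1.081.
So ω_n = √1.081 = 1.04 rad/s and ζ = 0.3118/(2·1.04) = 0.150.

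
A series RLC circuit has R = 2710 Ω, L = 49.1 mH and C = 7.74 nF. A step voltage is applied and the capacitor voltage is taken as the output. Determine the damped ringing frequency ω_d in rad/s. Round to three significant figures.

ω_d ≈ 43200 rad/s

For a series RLC circuit (capacitor voltage as output), ω_n = 1/√(LC) = 1/√(49.1 mH · 7.74 nF) = 51300 rad/s.
ζ = (R/2)·√(C/L) = (2710/2)·√(7.74 nF/49.1 mH) = 0.538.
ω_d = ω_n√(1−ζ²) = 43200 rad/s.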